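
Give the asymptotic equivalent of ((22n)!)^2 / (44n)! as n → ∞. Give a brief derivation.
((22n)!)^2/(44n)! ~ ((2π·22n)^(1/2) / sqrt(2)) · 2^(−2·22n)  →  0

Write N = 22n. Stirling: N! ~ sqrt(2π N)(N/e)^N and (2N)! ~ sqrt(2π·2N)·(2N/e)^(2N).
  (N!)^2/(2N)! ~ (2π N)^(2/2) (N/e)^(2N) / [sqrt(2π·2N) (2N/e)^(2N)]
     = (2π N)^(2/2) / sqrt(2π·2N) · (N/(2N))^(2N)
     = (2π N)^((2−1)/2) / sqrt(2) · 2^(−2N).
Since 2^2 > 1, the factor 2^(−2N) decays exponentially, so the ratio → 0. Substituting N = 22n gives the stated form.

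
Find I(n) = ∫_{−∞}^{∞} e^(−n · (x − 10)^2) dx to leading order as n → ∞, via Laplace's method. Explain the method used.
I(n) = sqrt(π/n)

Here φ(x) = (x − 10)^2 has its unique minimum at x* = 10 with φ(x*) = 0 and φ''(x*) = 2. Laplace's method gives
  I(n) ~ e^(−n φ(x*)) · sqrt(2π / (n · φ''(x*))) = sqrt(2π / (2n)) = sqrt(π/n).
This is exact: substituting u = (x − 10)·sqrt(n) gives I(n) = (1/sqrt(n)) ∫_{−∞}^{∞} e^(−u^2) du = sqrt(π/n).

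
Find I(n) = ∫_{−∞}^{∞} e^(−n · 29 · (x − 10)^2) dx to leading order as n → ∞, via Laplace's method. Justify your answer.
I(n) = sqrt(π/(29n))

Here φ(x) = 29 · (x − 10)^2 has its unique minimum at x* = 10 with φ(x*) = 0 and φ''(x*) = 58. Laplace's method gives
  I(n) ~ e^(−n φ(x*)) · sqrt(2π / (n · φ''(x*))) = sqrt(2π / (58n)) = sqrt(π/(29n)).
This is exact: substituting u = (x − 10)·sqrt(29n) gives I(n) = (1/sqrt(29n)) ∫_{−∞}^{∞} e^(−u^2) du = sqrt(π/(29n)).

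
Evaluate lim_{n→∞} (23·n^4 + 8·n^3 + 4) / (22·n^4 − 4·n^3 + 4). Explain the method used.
lim = 23/22

For large n the leading n^4 terms dominate both numerator and denominator. Dividing top and bottom by n^4, every other term tends to 0, leaving 23/22.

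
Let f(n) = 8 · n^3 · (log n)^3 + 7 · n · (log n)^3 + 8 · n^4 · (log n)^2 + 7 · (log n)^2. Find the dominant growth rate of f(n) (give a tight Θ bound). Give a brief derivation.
f(n) ∈ Θ(n^4 · (log n)^2)

Compare the terms by growth order. For large n, n^a · (log n)^b dominates n^a' · (log n)^b' iff a > a', or (a = a' and b > b'). Ranking the 4 terms shows the dominant one is 8 · n^4 · (log n)^2. Hence f(n) ∈ Θ(n^4 · (log n)^2).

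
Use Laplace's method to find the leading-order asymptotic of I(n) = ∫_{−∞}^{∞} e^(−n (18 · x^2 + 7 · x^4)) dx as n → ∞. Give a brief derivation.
I(n) ~ sqrt(π/(18n))

φ(x) = 18 · x^2 + 7 · x^4 has its unique global minimum at x* = 0 (since φ'(x) = 36x + 28x^3 = 0 only at x = 0 for real x with both coefficients positive, and φ → ∞ as |x| → ∞). At x* = 0, φ(0) = 0 and φ''(0) = 36. Laplace's method then gives
  I(n) ~ sqrt(2π / (n · φ''(0))) · e^(−n φ(0)) = sqrt(2π / (36n)) = sqrt(π/(18n)).
The 7 · x^4 term contributes only at subleading order (an O(1/n) relative correction).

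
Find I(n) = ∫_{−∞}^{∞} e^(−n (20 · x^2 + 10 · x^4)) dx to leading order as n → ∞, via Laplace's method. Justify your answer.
I(n) ~ sqrt(π/(20n))

φ(x) = 20 · x^2 + 10 · x^4 has its unique global minimum at x* = 0 (since φ'(x) = 40x + 40x^3 = 0 only at x = 0 for real x with both coefficients positive, and φ → ∞ as |x| → ∞). At x* = 0, φ(0) = 0 and φ''(0) = 40. Laplace's method then gives
  I(n) ~ sqrt(2π / (n · φ''(0))) · e^(−n φ(0)) = sqrt(2π / (40n)) = sqrt(π/(20n)).
The 10 · x^4 term contributes only at subleading order (an O(1/n) relative correction).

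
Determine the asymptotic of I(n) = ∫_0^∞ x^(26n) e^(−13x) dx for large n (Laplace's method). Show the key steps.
I(n) ~ (sqrt(2π·26n) / 13) · (26n/(13e))^(26n)

Write the integrand as exp(26n ln x − 13x) and set f(x) = 26n ln x − 13x. Then f'(x) = 26n/x − 13 = 0 at x* = 26n/13, and f''(x*) = −26n/x*^2 = −13^2/(26n). Laplace's method (interior maximum) gives
  I(n) ~ e^(f(x*)) · sqrt(2π / |f''(x*)|)
        = exp(26n ln(26n/13) − 26n) · sqrt(2π · 26n / 13^2)
        = (26n/13)^(26n) e^(−26n) · sqrt(2π·26n) / 13
        = (sqrt(2π·26n) / 13) · (26n/(13e))^(26n).
This matches Γ(26n+1)/13^(26n+1) with Stirling applied to Γ.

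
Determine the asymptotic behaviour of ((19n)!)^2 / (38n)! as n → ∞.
((19n)!)^2/(38n)! ~ ((2π·19n)^(1/2) / sqrt(2)) · 2^(−2·19n)  →  0

Write N = 19n. Stirling: N! ~ sqrt(2π N)(N/e)^N and (2N)! ~ sqrt(2π·2N)·(2N/e)^(2N).
  (N!)^2/(2N)! ~ (2π N)^(2/2) (N/e)^(2N) / [sqrt(2π·2N) (2N/e)^(2N)]
     = (2π N)^(2/2) / sqrt(2π·2N) · (N/(2N))^(2N)
     = (2π N)^((2−1)/2) / sqrt(2) · 2^(−2N).
Since 2^2 > 1, the factor 2^(−2N) decays exponentially, so the ratio → 0. Substituting N = 19n gives the stated form.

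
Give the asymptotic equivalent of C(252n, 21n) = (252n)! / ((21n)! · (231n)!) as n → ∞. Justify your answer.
C(252n, 21n) ~ (8916100448256/285311670611)^(21n) · sqrt(6/(11π·21n))

Write N = 21n. Apply Stirling to each factorial:
  (12N)! ~ sqrt(2π·12N) · (12N/e)^(12N),
  N! ~ sqrt(2π N) · (N/e)^N,
  (11N)! ~ sqrt(2π·11N) · (11N/e)^(11N).
The exponential factors combine to (12N)^(12N) / (N^N · (11N)^(11N)) = 12^(12N)/11^(11N) = (12^12/11^11)^N = (8916100448256/285311670611)^N.
The square-root prefactors combine to sqrt(2π·12N) / (sqrt(2π N)·sqrt(2π·11N)) = sqrt(12 / (2π·11·N)) = sqrt(6/(11π·21n)).
Substituting N = 21n: C(252n, 21n) ~ (8916100448256/285311670611)^(21n) · sqrt(6/(11π·21n)).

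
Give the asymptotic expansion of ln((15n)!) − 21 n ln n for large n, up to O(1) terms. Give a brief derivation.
ln((15n)!) − 21 n ln n = −6 n ln n + 15(ln 15 − 1) n + (1/2) ln(2π·15n) + O(1/n)

Stirling: ln((15n)!) = 15n ln(15n) − 15n + (1/2) ln(2π·15n) + O(1/n).
Expand 15n ln(15n) = 15n (ln n + ln 15) = 15n ln n + 15n ln 15.
Subtract 21n ln n: leading term is (15 − 21) n ln n = −6 n ln n. The next term is 15n ln 15 − 15n = 15(ln 15 − 1) n. Then the (1/2) ln(2π·15n) correction.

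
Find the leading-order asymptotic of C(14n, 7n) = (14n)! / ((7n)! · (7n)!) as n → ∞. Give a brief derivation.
C(14n, 7n) ~ (4)^(7n) · sqrt(1/(π·7n))

Write N = 7n. Apply Stirling to each factorial:
  (2N)! ~ sqrt(2π·2N) · (2N/e)^(2N),
  N! ~ sqrt(2π N) · (N/e)^N,
  (1N)! ~ sqrt(2π·1N) · (1N/e)^(1N).
The exponential factors combine to (2N)^(2N) / (N^N · (1N)^(1N)) = 2^(2N)/1^(1N) = (2^2/1^1)^N = (4)^N.
The square-root prefactors combine to sqrt(2π·2N) / (sqrt(2π N)·sqrt(2π·1N)) = sqrt(2 / (2π·1·N)) = sqrt(1/(π·7n)).
Substituting N = 7n: C(14n, 7n) ~ (4)^(7n) · sqrt(1/(π·7n)).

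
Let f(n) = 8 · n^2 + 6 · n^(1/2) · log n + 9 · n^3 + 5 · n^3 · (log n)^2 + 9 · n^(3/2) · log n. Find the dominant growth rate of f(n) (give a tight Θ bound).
f(n) ∈ Θ(n^3 · (log n)^2)

Compare the terms by growth order. For large n, n^a · (log n)^b dominates n^a' · (log n)^b' iff a > a', or (a = a' and b > b'). Ranking the 5 terms shows the dominant one is 5 · n^3 · (log n)^2. Hence f(n) ∈ Θ(n^3 · (log n)^2).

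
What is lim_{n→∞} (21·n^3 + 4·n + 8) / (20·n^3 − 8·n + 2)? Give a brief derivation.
lim = 21/20

For large n the leading n^3 terms dominate both numerator and denominator. Dividing top and bottom by n^3, every other term tends to 0, leaving 21/20.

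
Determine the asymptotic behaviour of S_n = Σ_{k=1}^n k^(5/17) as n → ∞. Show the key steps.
S_n ~ (17/22) · n^(22/17)

Integral comparison: Σ_{k=1}^n k^(5/17) = ∫_0^n x^(5/17) dx + O(n^(5/17)). The integral is n^(1 + 5/17) / (1 + 5/17) = n^((5+17)/17) / ((5+17)/17) = (17/22) · n^(22/17).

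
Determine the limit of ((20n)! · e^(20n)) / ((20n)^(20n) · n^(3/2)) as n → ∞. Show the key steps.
lim = 0

Stirling: (20n)! ~ sqrt(2π·20n) · (20n/e)^(20n). Hence
  (20n)! · e^(20n) / (20n)^(20n) ~ sqrt(2π·20n).
Dividing by n^(3/2): sqrt(2π·20n) / n^(3/2) = sqrt(2π·20) · n^((1−3)/2), so the expression behaves like sqrt(2π·20) · n^((1−3)/2) → 0.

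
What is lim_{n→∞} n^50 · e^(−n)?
lim = 0

Exponentials with base > 1 dominate every fixed polynomial: for any fixed c, n^c / e^n → 0 as n → ∞ (e.g. by the ratio test, or since e^n grows faster than any power of n). Hence n^50 · e^(−n) = n^50 / e^n → 0.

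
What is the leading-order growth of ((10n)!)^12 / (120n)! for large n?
((10n)!)^12/(120n)! ~ ((2π·10n)^(11/2) / sqrt(12)) · 12^(−12·10n)  →  0

Write N = 10n. Stirling: N! ~ sqrt(2π N)(N/e)^N and (12N)! ~ sqrt(2π·12N)·(12N/e)^(12N).
  (N!)^12/(12N)! ~ (2π N)^(12/2) (N/e)^(12N) / [sqrt(2π·12N) (12N/e)^(12N)]
     = (2π N)^(12/2) / sqrt(2π·12N) · (N/(12N))^(12N)
     = (2π N)^((12−1)/2) / sqrt(12) · 12^(−12N).
Since 12^12 > 1, the factor 12^(−12N) decays exponentially, so the ratio → 0. Substituting N = 10n gives the stated form.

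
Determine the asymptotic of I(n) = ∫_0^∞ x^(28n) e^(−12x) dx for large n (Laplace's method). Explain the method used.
I(n) ~ (sqrt(2π·28n) / 12) · (28n/(12e))^(28n)

Write the integrand as exp(28n ln x − 12x) and set f(x) = 28n ln x − 12x. Then f'(x) = 28n/x − 12 = 0 at x* = 28n/12, and f''(x*) = −28n/x*^2 = −12^2/(28n). Laplace's method (interior maximum) gives
  I(n) ~ e^(f(x*)) · sqrt(2π / |f''(x*)|)
        = exp(28n ln(28n/12) − 28n) · sqrt(2π · 28n / 12^2)
        = (28n/12)^(28n) e^(−28n) · sqrt(2π·28n) / 12
        = (sqrt(2π·28n) / 12) · (28n/(12e))^(28n).
This matches Γ(28n+1)/12^(28n+1) with Stirling applied to Γ.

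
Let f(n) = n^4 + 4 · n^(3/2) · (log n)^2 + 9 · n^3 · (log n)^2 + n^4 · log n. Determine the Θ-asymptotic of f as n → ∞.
f(n) ∈ Θ(n^4 · log n)

Compare the terms by growth order. For large n, n^a · (log n)^b dominates n^a' · (log n)^b' iff a > a', or (a = a' and b > b'). Ranking the 4 terms shows the dominant one is n^4 · log n. Hence f(n) ∈ Θ(n^4 · log n).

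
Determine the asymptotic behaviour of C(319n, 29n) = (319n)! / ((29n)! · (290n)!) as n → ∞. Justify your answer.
C(319n, 29n) ~ (285311670611/10000000000)^(29n) · sqrt(11/(20π·29n))

Write N = 29n. Apply Stirling to each factorial:
  (11N)! ~ sqrt(2π·11N) · (11N/e)^(11N),
  N! ~ sqrt(2π N) · (N/e)^N,
  (10N)! ~ sqrt(2π·10N) · (10N/e)^(10N).
The exponential factors combine to (11N)^(11N) / (N^N · (10N)^(10N)) = 11^(11N)/10^(10N) = (11^11/10^10)^N = (285311670611/10000000000)^N.
The square-root prefactors combine to sqrt(2π·11N) / (sqrt(2π N)·sqrt(2π·10N)) = sqrt(11 / (2π·10·N)) = sqrt(11/(20π·29n)).
Substituting N = 29n: C(319n, 29n) ~ (285311670611/10000000000)^(29n) · sqrt(11/(20π·29n)).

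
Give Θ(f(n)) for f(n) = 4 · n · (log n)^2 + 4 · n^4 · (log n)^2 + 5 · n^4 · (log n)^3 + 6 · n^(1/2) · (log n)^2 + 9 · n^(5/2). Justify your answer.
f(n) ∈ Θ(n^4 · (log n)^3)

Compare the terms by growth order. For large n, n^a · (log n)^b dominates n^a' · (log n)^b' iff a > a', or (a = a' and b > b'). Ranking the 5 terms shows the dominant one is 5 · n^4 · (log n)^3. Hence f(n) ∈ Θ(n^4 · (log n)^3).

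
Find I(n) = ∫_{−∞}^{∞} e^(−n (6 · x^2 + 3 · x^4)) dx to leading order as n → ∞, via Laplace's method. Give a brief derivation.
I(n) ~ sqrt(π/(6n))

φ(x) = 6 · x^2 + 3 · x^4 has its unique global minimum at x* = 0 (since φ'(x) = 12x + 12x^3 = 0 only at x = 0 for real x with both coefficients positive, and φ → ∞ as |x| → ∞). At x* = 0, φ(0) = 0 and φ''(0) = 12. Laplace's method then gives
  I(n) ~ sqrt(2π / (n · φ''(0))) · e^(−n φ(0)) = sqrt(2π / (12n)) = sqrt(π/(6n)).
The 3 · x^4 term contributes only at subleading order (an O(1/n) relative correction).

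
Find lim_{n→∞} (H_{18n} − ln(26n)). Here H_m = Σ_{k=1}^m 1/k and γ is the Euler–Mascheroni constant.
lim = ln(9/13) + γ

By Euler-Maclaurin, H_m = ln m + γ + O(1/m). So
  H_{18n} − ln(26n) = ln(18n) + γ − ln(26n) + O(1/n)
                       = ln(18/26) + γ + O(1/n).
Hence the limit is ln(18/26) + γ (= ln(9/13)).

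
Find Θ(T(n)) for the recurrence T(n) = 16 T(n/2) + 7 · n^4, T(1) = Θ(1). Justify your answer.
T(n) = Θ(n^4 log n)

log_2 16 = 4, and f(n) = 7 · n^4 = Θ(n^(log_2 16)). This is Case 2 of the master theorem: T(n) = Θ(f(n) · log n) = Θ(n^4 log n).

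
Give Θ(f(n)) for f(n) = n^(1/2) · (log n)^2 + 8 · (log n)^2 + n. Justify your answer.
f(n) ∈ Θ(n)

Compare the terms by growth order. For large n, n^a · (log n)^b dominates n^a' · (log n)^b' iff a > a', or (a = a' and b > b'). Ranking the 3 terms shows the dominant one is n. Hence f(n) ∈ Θ(n).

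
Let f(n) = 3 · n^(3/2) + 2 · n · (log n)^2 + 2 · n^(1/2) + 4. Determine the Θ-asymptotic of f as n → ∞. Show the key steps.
f(n) ∈ Θ(n^(3/2))

Compare the terms by growth order. For large n, n^a · (log n)^b dominates n^a' · (log n)^b' iff a > a', or (a = a' and b > b'). Ranking the 4 terms shows the dominant one is 3 · n^(3/2). Hence f(n) ∈ Θ(n^(3/2)).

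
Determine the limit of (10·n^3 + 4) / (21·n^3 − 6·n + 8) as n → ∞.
lim = 10/21

For large n the leading n^3 terms dominate both numerator and denominator. Dividing top and bottom by n^3, every other term tends to 0, leaving 10/21.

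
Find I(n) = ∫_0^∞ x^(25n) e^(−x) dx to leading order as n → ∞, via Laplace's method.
I(n) ~ sqrt(2π·25n) · (25n/e)^(25n)

Write the integrand as exp(25n ln x − x) and set f(x) = 25n ln x − x. Then f'(x) = 25n/x − 1 = 0 at x* = 25n, and f''(x*) = −25n/x*^2 = −1/(25n). Laplace's method (interior maximum) gives
  I(n) ~ e^(f(x*)) · sqrt(2π / |f''(x*)|)
        = exp(25n ln(25n) − 25n) · sqrt(2π · 25n)
        = (25n)^(25n) e^(−25n) · sqrt(2π·25n)
        = sqrt(2π·25n) · (25n/e)^(25n).
This matches Γ(25n+1) with Stirling applied to Γ.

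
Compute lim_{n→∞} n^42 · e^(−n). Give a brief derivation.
lim = 0

Exponentials with base > 1 dominate every fixed polynomial: for any fixed c, n^c / e^n → 0 as n → ∞ (e.g. by the ratio test, or since e^n grows faster than any power of n). Hence n^42 · e^(−n) = n^42 / e^n → 0.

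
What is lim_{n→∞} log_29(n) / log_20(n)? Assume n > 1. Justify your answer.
lim = ln(20) / ln(29) = log_29(20)

Change of base: log_29(n) = ln n / ln 29 and log_20(n) = ln n / ln 20. The ratio is (ln n / ln 29) · (ln 20 / ln n) = ln 20 / ln 29, a constant independent of n. So the limit is ln 20 / ln 29 = log_29(20).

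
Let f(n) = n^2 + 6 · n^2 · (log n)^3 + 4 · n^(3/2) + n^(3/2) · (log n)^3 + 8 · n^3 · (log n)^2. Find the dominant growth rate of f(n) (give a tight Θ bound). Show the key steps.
f(n) ∈ Θ(n^3 · (log n)^2)

Compare the terms by growth order. For large n, n^a · (log n)^b dominates n^a' · (log n)^b' iff a > a', or (a = a' and b > b'). Ranking the 5 terms shows the dominant one is 8 · n^3 · (log n)^2. Hence f(n) ∈ Θ(n^3 · (log n)^2).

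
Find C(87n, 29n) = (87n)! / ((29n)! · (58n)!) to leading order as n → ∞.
C(87n, 29n) ~ (27/4)^(29n) · sqrt(3/(4π·29n))

Write N = 29n. Apply Stirling to each factorial:
  (3N)! ~ sqrt(2π·3N) · (3N/e)^(3N),
  N! ~ sqrt(2π N) · (N/e)^N,
  (2N)! ~ sqrt(2π·2N) · (2N/e)^(2N).
The exponential factors combine to (3N)^(3N) / (N^N · (2N)^(2N)) = 3^(3N)/2^(2N) = (3^3/2^2)^N = (27/4)^N.
The square-root prefactors combine to sqrt(2π·3N) / (sqrt(2π N)·sqrt(2π·2N)) = sqrt(3 / (2π·2·N)) = sqrt(3/(4π·29n)).
Substituting N = 29n: C(87n, 29n) ~ (27/4)^(29n) · sqrt(3/(4π·29n)).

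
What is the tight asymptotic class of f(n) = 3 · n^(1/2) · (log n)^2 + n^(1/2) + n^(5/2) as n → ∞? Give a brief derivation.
f(n) ∈ Θ(n^(5/2))

Compare the terms by growth order. For large n, n^a · (log n)^b dominates n^a' · (log n)^b' iff a > a', or (a = a' and b > b'). Ranking the 3 terms shows the dominant one is n^(5/2). Hence f(n) ∈ Θ(n^(5/2)).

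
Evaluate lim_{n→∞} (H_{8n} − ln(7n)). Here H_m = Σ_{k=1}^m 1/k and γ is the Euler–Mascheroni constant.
lim = ln(8/7) + γ

By Euler-Maclaurin, H_m = ln m + γ + O(1/m). So
  H_{8n} − ln(7n) = ln(8n) + γ − ln(7n) + O(1/n)
                       = ln(8/7) + γ + O(1/n).
Hence the limit is ln(8/7) + γ.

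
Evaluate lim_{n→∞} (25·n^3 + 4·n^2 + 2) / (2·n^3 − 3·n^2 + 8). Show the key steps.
lim = 25/2

For large n the leading n^3 terms dominate both numerator and denominator. Dividing top and bottom by n^3, every other term tends to 0, leaving 25/2.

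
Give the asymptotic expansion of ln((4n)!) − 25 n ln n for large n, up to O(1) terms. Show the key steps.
ln((4n)!) − 25 n ln n = −21 n ln n + 4(ln 4 − 1) n + (1/2) ln(2π·4n) + O(1/n)

Stirling: ln((4n)!) = 4n ln(4n) − 4n + (1/2) ln(2π·4n) + O(1/n).
Expand 4n ln(4n) = 4n (ln n + ln 4) = 4n ln n + 4n ln 4.
Subtract 25n ln n: leading term is (4 − 25) n ln n = −21 n ln n. The next term is 4n ln 4 − 4n = 4(ln 4 − 1) n. Then the (1/2) ln(2π·4n) correction.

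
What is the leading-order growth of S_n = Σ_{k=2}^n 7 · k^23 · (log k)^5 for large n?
S_n ~ 7 · n^24 · (log n)^5 / 24

By integral comparison, S_n = ∫_1^n 7 · x^23 · (log x)^5 dx + O(n^23 · (log n)^5). For the integral, the leading term of ∫_1^n x^23 (log x)^5 dx is n^24/24 · (log n)^5 (by repeated integration by parts; each step lowers the log-exponent and produces a relatively O(1/log n) correction). Hence S_n ~ 7 · n^24 · (log n)^5 / 24.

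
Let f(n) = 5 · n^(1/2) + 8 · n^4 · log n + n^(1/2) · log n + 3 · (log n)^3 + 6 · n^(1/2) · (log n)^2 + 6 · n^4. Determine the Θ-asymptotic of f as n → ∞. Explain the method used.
f(n) ∈ Θ(n^4 · log n)

Compare the terms by growth order. For large n, n^a · (log n)^b dominates n^a' · (log n)^b' iff a > a', or (a = a' and b > b'). Ranking the 6 terms shows the dominant one is 8 · n^4 · log n. Hence f(n) ∈ Θ(n^4 · log n).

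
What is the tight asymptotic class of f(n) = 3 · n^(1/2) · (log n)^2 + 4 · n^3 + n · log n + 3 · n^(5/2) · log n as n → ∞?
f(n) ∈ Θ(n^3)

Compare the terms by growth order. For large n, n^a · (log n)^b dominates n^a' · (log n)^b' iff a > a', or (a = a' and b > b'). Ranking the 4 terms shows the dominant one is 4 · n^3. Hence f(n) ∈ Θ(n^3).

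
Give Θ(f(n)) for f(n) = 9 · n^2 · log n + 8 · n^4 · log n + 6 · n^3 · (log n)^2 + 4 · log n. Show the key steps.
f(n) ∈ Θ(n^4 · log n)

Compare the terms by growth order. For large n, n^a · (log n)^b dominates n^a' · (log n)^b' iff a > a', or (a = a' and b > b'). Ranking the 4 terms shows the dominant one is 8 · n^4 · log n. Hence f(n) ∈ Θ(n^4 · log n).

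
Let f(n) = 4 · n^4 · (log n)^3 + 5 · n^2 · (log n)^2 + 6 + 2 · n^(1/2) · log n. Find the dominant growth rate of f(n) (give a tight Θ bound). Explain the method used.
f(n) ∈ Θ(n^4 · (log n)^3)

Compare the terms by growth order. For large n, n^a · (log n)^b dominates n^a' · (log n)^b' iff a > a', or (a = a' and b > b'). Ranking the 4 terms shows the dominant one is 4 · n^4 · (log n)^3. Hence f(n) ∈ Θ(n^4 · (log n)^3).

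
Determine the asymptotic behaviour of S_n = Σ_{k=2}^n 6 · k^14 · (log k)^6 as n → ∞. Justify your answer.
S_n ~ 2 · n^15 · (log n)^6 / 5

By integral comparison, S_n = ∫_1^n 6 · x^14 · (log x)^6 dx + O(n^14 · (log n)^6). For the integral, the leading term of ∫_1^n x^14 (log x)^6 dx is n^15/15 · (log n)^6 (by repeated integration by parts; each step lowers the log-exponent and produces a relatively O(1/log n) correction). Hence S_n ~ 2 · n^15 · (log n)^6 / 5.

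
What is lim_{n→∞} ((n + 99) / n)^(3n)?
lim = e^297

Rewrite as (1 + 99/n)^(3n). By the standard limit (1 + x/n)^n → e^x, we have (1 + 99/n)^n → e^99, and raising to the 3rd power gives e^297.
More precisely, ln[(1 + 99/n)^(3n)] = 3n · ln(1 + 99/n) = 3n · (99/n + O(1/n^2)) = 297 + O(1/n) → 297.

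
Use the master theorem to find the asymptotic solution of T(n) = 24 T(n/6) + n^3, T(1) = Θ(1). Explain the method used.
T(n) = Θ(n^3)

log_6 24 ≈ 1.774. f(n) = n^3 dominates n^(log_6 24) since 3 > 1.774, and the regularity condition a·f(n/b) = 24·(n/6)^3 = (24/216)·n^3 ≤ c·f(n) holds with c = 24/216 ≈ 0.111 < 1. So this is Case 3: T(n) = Θ(f(n)) = Θ(n^3).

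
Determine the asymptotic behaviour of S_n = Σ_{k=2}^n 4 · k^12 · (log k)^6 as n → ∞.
S_n ~ 4 · n^13 · (log n)^6 / 13

By integral comparison, S_n = ∫_1^n 4 · x^12 · (log x)^6 dx + O(n^12 · (log n)^6). For the integral, the leading term of ∫_1^n x^12 (log x)^6 dx is n^13/13 · (log n)^6 (by repeated integration by parts; each step lowers the log-exponent and produces a relatively O(1/log n) correction). Hence S_n ~ 4 · n^13 · (log n)^6 / 13.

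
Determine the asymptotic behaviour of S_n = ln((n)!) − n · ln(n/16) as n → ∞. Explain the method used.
S_n ~ n · (ln 16 − 1) + O(ln n)

Stirling: ln((n)!) = n ln(n) − n + O(ln n).
  S_n = n ln(n) − n − n ln(n/16) + O(ln n)
      = n ln(n) − n ln n + n ln 16 − n + O(ln n)
      = n ln 16 − n + O(ln n)
      = n (ln 16 − 1) + O(ln n).
Numerically ln(16) − 1 ≈ 1.7726.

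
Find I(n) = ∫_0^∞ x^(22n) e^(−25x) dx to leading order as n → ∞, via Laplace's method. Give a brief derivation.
I(n) ~ (sqrt(2π·22n) / 25) · (22n/(25e))^(22n)

Write the integrand as exp(22n ln x − 25x) and set f(x) = 22n ln x − 25x. Then f'(x) = 22n/x − 25 = 0 at x* = 22n/25, and f''(x*) = −22n/x*^2 = −25^2/(22n). Laplace's method (interior maximum) gives
  I(n) ~ e^(f(x*)) · sqrt(2π / |f''(x*)|)
        = exp(22n ln(22n/25) − 22n) · sqrt(2π · 22n / 25^2)
        = (22n/25)^(22n) e^(−22n) · sqrt(2π·22n) / 25
        = (sqrt(2π·22n) / 25) · (22n/(25e))^(22n).
This matches Γ(22n+1)/25^(22n+1) with Stirling applied to Γ.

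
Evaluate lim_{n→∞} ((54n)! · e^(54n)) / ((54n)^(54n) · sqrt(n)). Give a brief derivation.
lim = sqrt(2π·54)

Stirling: (54n)! ~ sqrt(2π·54n) · (54n/e)^(54n). Hence
  (54n)! · e^(54n) / (54n)^(54n) ~ sqrt(2π·54n).
Dividing by sqrt(n): sqrt(2π·54n) / sqrt(n) = sqrt(2π·54) · n^((1−1)/2), so the limit is sqrt(2π·54).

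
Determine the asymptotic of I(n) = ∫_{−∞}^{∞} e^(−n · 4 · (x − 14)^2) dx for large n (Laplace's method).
I(n) = sqrt(π/(4n))

Here φ(x) = 4 · (x − 14)^2 has its unique minimum at x* = 14 with φ(x*) = 0 and φ''(x*) = 8. Laplace's method gives
  I(n) ~ e^(−n φ(x*)) · sqrt(2π / (n · φ''(x*))) = sqrt(2π / (8n)) = sqrt(π/(4n)).
This is exact: substituting u = (x − 14)·sqrt(4n) gives I(n) = (1/sqrt(4n)) ∫_{−∞}^{∞} e^(−u^2) du = sqrt(π/(4n)).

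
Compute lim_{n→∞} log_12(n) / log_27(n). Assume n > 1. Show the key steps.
lim = ln(27) / ln(12) = log_12(27)

Change of base: log_12(n) = ln n / ln 12 and log_27(n) = ln n / ln 27. The ratio is (ln n / ln 12) · (ln 27 / ln n) = ln 27 / ln 12, a constant independent of n. So the limit is ln 27 / ln 12 = log_12(27).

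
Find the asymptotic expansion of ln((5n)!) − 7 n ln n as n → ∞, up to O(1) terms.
ln((5n)!) − 7 n ln n = −2 n ln n + 5(ln 5 − 1) n + (1/2) ln(2π·5n) + O(1/n)

Stirling: ln((5n)!) = 5n ln(5n) − 5n + (1/2) ln(2π·5n) + O(1/n).
Expand 5n ln(5n) = 5n (ln n + ln 5) = 5n ln n + 5n ln 5.
Subtract 7n ln n: leading term is (5 − 7) n ln n = −2 n ln n. The next term is 5n ln 5 − 5n = 5(ln 5 − 1) n. Then the (1/2) ln(2π·5n) correction.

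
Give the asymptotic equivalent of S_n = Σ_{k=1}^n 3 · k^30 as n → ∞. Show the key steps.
S_n ~ 3 · n^31 / 31

By integral comparison (Euler-Maclaurin), Σ_{k=1}^n 3 · k^30 = 3 · ∫_0^n x^30 dx + O(n^30) = 3 · n^31/31 + O(n^30). (Equivalently, Faulhaber's formula gives the same leading term.)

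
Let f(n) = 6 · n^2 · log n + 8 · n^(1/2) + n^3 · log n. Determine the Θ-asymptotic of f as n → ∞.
f(n) ∈ Θ(n^3 · log n)

Compare the terms by growth order. For large n, n^a · (log n)^b dominates n^a' · (log n)^b' iff a > a', or (a = a' and b > b'). Ranking the 3 terms shows the dominant one is n^3 · log n. Hence f(n) ∈ Θ(n^3 · log n).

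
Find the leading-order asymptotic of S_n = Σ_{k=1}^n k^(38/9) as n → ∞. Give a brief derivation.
S_n ~ (9/47) · n^(47/9)

Integral comparison: Σ_{k=1}^n k^(38/9) = ∫_0^n x^(38/9) dx + O(n^(38/9)). The integral is n^(1 + 38/9) / (1 + 38/9) = n^((38+9)/9) / ((38+9)/9) = (9/47) · n^(47/9).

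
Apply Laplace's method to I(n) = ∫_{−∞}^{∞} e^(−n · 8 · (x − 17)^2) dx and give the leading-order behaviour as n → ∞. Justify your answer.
I(n) = sqrt(π/(8n))

Here φ(x) = 8 · (x − 17)^2 has its unique minimum at x* = 17 with φ(x*) = 0 and φ''(x*) = 16. Laplace's method gives
  I(n) ~ e^(−n φ(x*)) · sqrt(2π / (n · φ''(x*))) = sqrt(2π / (16n)) = sqrt(π/(8n)).
This is exact: substituting u = (x − 17)·sqrt(8n) gives I(n) = (1/sqrt(8n)) ∫_{−∞}^{∞} e^(−u^2) du = sqrt(π/(8n)).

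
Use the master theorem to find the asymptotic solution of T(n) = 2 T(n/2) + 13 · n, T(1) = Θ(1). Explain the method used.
T(n) = Θ(n log n)

log_2 2 = 1, and f(n) = 13 · n = Θ(n^(log_2 2)). This is Case 2 of the master theorem: T(n) = Θ(f(n) · log n) = Θ(n log n).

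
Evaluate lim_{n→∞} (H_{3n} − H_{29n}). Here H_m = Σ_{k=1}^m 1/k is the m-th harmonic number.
lim = ln(3/29)

Euler-Maclaurin gives H_m = ln m + γ + 1/(2m) + O(1/m^2). The γ and O(1/m) terms cancel in the difference:
  H_{3n} − H_{29n} = ln(3n) − ln(29n) + O(1/n) = ln(3/29) + O(1/n).
Hence the limit is ln(3/29).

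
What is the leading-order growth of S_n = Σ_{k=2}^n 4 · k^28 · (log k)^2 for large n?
S_n ~ 4 · n^29 · (log n)^2 / 29

By integral comparison, S_n = ∫_1^n 4 · x^28 · (log x)^2 dx + O(n^28 · (log n)^2). For the integral, the leading term of ∫_1^n x^28 (log x)^2 dx is n^29/29 · (log n)^2 (by repeated integration by parts; each step lowers the log-exponent and produces a relatively O(1/log n) correction). Hence S_n ~ 4 · n^29 · (log n)^2 / 29.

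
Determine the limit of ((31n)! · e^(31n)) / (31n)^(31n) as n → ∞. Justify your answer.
lim = ∞

Stirling: (31n)! ~ sqrt(2π·31n) · (31n/e)^(31n). Hence
  (31n)! · e^(31n) / (31n)^(31n) ~ sqrt(2π·31n) = sqrt(2π·31) · sqrt(n) → ∞.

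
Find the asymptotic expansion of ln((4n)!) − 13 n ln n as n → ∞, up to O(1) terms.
ln((4n)!) − 13 n ln n = −9 n ln n + 4(ln 4 − 1) n + (1/2) ln(2π·4n) + O(1/n)

Stirling: ln((4n)!) = 4n ln(4n) − 4n + (1/2) ln(2π·4n) + O(1/n).
Expand 4n ln(4n) = 4n (ln n + ln 4) = 4n ln n + 4n ln 4.
Subtract 13n ln n: leading term is (4 − 13) n ln n = −9 n ln n. The next term is 4n ln 4 − 4n = 4(ln 4 − 1) n. Then the (1/2) ln(2π·4n) correction.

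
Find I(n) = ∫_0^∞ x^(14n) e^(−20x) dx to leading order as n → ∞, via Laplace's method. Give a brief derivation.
I(n) ~ (sqrt(2π·14n) / 20) · (14n/(20e))^(14n)

Write the integrand as exp(14n ln x − 20x) and set f(x) = 14n ln x − 20x. Then f'(x) = 14n/x − 20 = 0 at x* = 14n/20, and f''(x*) = −14n/x*^2 = −20^2/(14n). Laplace's method (interior maximum) gives
  I(n) ~ e^(f(x*)) · sqrt(2π / |f''(x*)|)
        = exp(14n ln(14n/20) − 14n) · sqrt(2π · 14n / 20^2)
        = (14n/20)^(14n) e^(−14n) · sqrt(2π·14n) / 20
        = (sqrt(2π·14n) / 20) · (14n/(20e))^(14n).
This matches Γ(14n+1)/20^(14n+1) with Stirling applied to Γ.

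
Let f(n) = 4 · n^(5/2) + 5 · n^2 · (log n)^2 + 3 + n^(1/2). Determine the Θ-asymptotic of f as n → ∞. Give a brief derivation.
f(n) ∈ Θ(n^(5/2))

Compare the terms by growth order. For large n, n^a · (log n)^b dominates n^a' · (log n)^b' iff a > a', or (a = a' and b > b'). Ranking the 4 terms shows the dominant one is 4 · n^(5/2). Hence f(n) ∈ Θ(n^(5/2)).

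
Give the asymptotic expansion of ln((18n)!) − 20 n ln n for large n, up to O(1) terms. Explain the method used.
ln((18n)!) − 20 n ln n = −2 n ln n + 18(ln 18 − 1) n + (1/2) ln(2π·18n) + O(1/n)

Stirling: ln((18n)!) = 18n ln(18n) − 18n + (1/2) ln(2π·18n) + O(1/n).
Expand 18n ln(18n) = 18n (ln n + ln 18) = 18n ln n + 18n ln 18.
Subtract 20n ln n: leading term is (18 − 20) n ln n = −2 n ln n. The next term is 18n ln 18 − 18n = 18(ln 18 − 1) n. Then the (1/2) ln(2π·18n) correction.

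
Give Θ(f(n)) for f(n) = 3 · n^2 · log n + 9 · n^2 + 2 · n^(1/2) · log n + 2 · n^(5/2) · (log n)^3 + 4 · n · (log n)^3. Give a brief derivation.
f(n) ∈ Θ(n^(5/2) · (log n)^3)

Compare the terms by growth order. For large n, n^a · (log n)^b dominates n^a' · (log n)^b' iff a > a', or (a = a' and b > b'). Ranking the 5 terms shows the dominant one is 2 · n^(5/2) · (log n)^3. Hence f(n) ∈ Θ(n^(5/2) · (log n)^3).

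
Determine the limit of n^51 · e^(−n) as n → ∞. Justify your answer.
lim = 0

Exponentials with base > 1 dominate every fixed polynomial: for any fixed c, n^c / e^n → 0 as n → ∞ (e.g. by the ratio test, or since e^n grows faster than any power of n). Hence n^51 · e^(−n) = n^51 / e^n → 0.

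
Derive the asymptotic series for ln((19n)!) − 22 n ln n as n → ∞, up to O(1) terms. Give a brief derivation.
ln((19n)!) − 22 n ln n = −3 n ln n + 19(ln 19 − 1) n + (1/2) ln(2π·19n) + O(1/n)

Stirling: ln((19n)!) = 19n ln(19n) − 19n + (1/2) ln(2π·19n) + O(1/n).
Expand 19n ln(19n) = 19n (ln n + ln 19) = 19n ln n + 19n ln 19.
Subtract 22n ln n: leading term is (19 − 22) n ln n = −3 n ln n. The next term is 19n ln 19 − 19n = 19(ln 19 − 1) n. Then the (1/2) ln(2π·19n) correction.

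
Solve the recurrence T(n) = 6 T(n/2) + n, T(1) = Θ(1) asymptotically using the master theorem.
T(n) = Θ(n^(log_2 6))

Master theorem: compare f(n) = n to n^(log_2 6) where log_2 6 ≈ 2.585. Since 1 < log_2 6, we have f(n) = O(n^(log_2 6 − ε)) for some ε > 0 — Case 1. Hence T(n) = Θ(n^(log_2 6)).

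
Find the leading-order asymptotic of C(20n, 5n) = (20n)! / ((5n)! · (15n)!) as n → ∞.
C(20n, 5n) ~ (256/27)^(5n) · sqrt(2/(3π·5n))

Write N = 5n. Apply Stirling to each factorial:
  (4N)! ~ sqrt(2π·4N) · (4N/e)^(4N),
  N! ~ sqrt(2π N) · (N/e)^N,
  (3N)! ~ sqrt(2π·3N) · (3N/e)^(3N).
The exponential factors combine to (4N)^(4N) / (N^N · (3N)^(3N)) = 4^(4N)/3^(3N) = (4^4/3^3)^N = (256/27)^N.
The square-root prefactors combine to sqrt(2π·4N) / (sqrt(2π N)·sqrt(2π·3N)) = sqrt(4 / (2π·3·N)) = sqrt(2/(3π·5n)).
Substituting N = 5n: C(20n, 5n) ~ (256/27)^(5n) · sqrt(2/(3π·5n)).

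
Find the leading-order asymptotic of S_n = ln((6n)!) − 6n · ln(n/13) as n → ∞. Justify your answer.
S_n ~ 6n · (ln 78 − 1) + O(ln n)

Stirling: ln((6n)!) = 6n ln(6n) − 6n + O(ln n).
  S_n = 6n ln(6n) − 6n − 6n ln(n/13) + O(ln n)
      = 6n ln(6n) − 6n ln n + 6n ln 13 − 6n + O(ln n)
      = 6n ln 6 + 6n ln 13 − 6n + O(ln n)
      = 6n (ln 78 − 1) + O(ln n).
Numerically ln(78) − 1 ≈ 3.3567.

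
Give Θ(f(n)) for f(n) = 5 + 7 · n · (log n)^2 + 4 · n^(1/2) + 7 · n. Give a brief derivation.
f(n) ∈ Θ(n · (log n)^2)

Compare the terms by growth order. For large n, n^a · (log n)^b dominates n^a' · (log n)^b' iff a > a', or (a = a' and b > b'). Ranking the 4 terms shows the dominant one is 7 · n · (log n)^2. Hence f(n) ∈ Θ(n · (log n)^2).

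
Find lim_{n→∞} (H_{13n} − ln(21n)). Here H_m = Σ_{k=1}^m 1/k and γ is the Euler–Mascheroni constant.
lim = ln(13/21) + γ

By Euler-Maclaurin, H_m = ln m + γ + O(1/m). So
  H_{13n} − ln(21n) = ln(13n) + γ − ln(21n) + O(1/n)
                       = ln(13/21) + γ + O(1/n).
Hence the limit is ln(13/21) + γ.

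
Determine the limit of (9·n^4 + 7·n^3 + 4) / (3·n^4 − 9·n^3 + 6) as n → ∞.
lim = 9/3 = 3

For large n the leading n^4 terms dominate both numerator and denominator. Dividing top and bottom by n^4, every other term tends to 0, leaving 9/3 = 3.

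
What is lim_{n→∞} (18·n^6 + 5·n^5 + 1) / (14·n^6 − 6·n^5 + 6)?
lim = 18/14 = 9/7

For large n the leading n^6 terms dominate both numerator and denominator. Dividing top and bottom by n^6, every other term tends to 0, leaving 18/14 = 9/7.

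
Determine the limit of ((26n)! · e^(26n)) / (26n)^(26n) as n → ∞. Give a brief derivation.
lim = ∞

Stirling: (26n)! ~ sqrt(2π·26n) · (26n/e)^(26n). Hence
  (26n)! · e^(26n) / (26n)^(26n) ~ sqrt(2π·26n) = sqrt(2π·26) · sqrt(n) → ∞.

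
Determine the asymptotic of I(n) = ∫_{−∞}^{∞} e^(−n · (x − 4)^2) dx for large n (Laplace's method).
I(n) = sqrt(π/n)

Here φ(x) = (x − 4)^2 has its unique minimum at x* = 4 with φ(x*) = 0 and φ''(x*) = 2. Laplace's method gives
  I(n) ~ e^(−n φ(x*)) · sqrt(2π / (n · φ''(x*))) = sqrt(2π / (2n)) = sqrt(π/n).
This is exact: substituting u = (x − 4)·sqrt(n) gives I(n) = (1/sqrt(n)) ∫_{−∞}^{∞} e^(−u^2) du = sqrt(π/n).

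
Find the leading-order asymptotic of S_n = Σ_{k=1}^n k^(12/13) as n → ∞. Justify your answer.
S_n ~ (13/25) · n^(25/13)

Integral comparison: Σ_{k=1}^n k^(12/13) = ∫_0^n x^(12/13) dx + O(n^(12/13)). The integral is n^(1 + 12/13) / (1 + 12/13) = n^((12+13)/13) / ((12+13)/13) = (13/25) · n^(25/13).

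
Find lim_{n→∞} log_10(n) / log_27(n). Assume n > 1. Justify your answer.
lim = ln(27) / ln(10) = log_10(27)

Change of base: log_10(n) = ln n / ln 10 and log_27(n) = ln n / ln 27. The ratio is (ln n / ln 10) · (ln 27 / ln n) = ln 27 / ln 10, a constant independent of n. So the limit is ln 27 / ln 10 = log_10(27).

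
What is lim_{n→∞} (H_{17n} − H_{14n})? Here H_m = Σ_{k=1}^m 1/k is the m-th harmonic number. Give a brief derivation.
lim = ln(17/14)

Euler-Maclaurin gives H_m = ln m + γ + 1/(2m) + O(1/m^2). The γ and O(1/m) terms cancel in the difference:
  H_{17n} − H_{14n} = ln(17n) − ln(14n) + O(1/n) = ln(17/14) + O(1/n).
Hence the limit is ln(17/14).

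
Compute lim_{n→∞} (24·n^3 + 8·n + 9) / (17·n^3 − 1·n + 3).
lim = 24/17

For large n the leading n^3 terms dominate both numerator and denominator. Dividing top and bottom by n^3, every other term tends to 0, leaving 24/17.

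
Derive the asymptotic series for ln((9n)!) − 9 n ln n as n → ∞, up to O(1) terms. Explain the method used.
ln((9n)!) − 9 n ln n = 9(ln 9 − 1) n + (1/2) ln(2π·9n) + O(1/n)

Stirling: ln((9n)!) = 9n ln(9n) − 9n + (1/2) ln(2π·9n) + O(1/n).
Since 9n ln(9n) = 9n ln n + 9n ln 9, subtracting 9n ln n cancels the n ln n term exactly. What remains is 9(ln 9 − 1) n + (1/2) ln(2π·9n) + O(1/n).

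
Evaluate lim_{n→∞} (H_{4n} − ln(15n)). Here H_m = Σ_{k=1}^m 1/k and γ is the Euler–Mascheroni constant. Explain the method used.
lim = ln(4/15) + γ

By Euler-Maclaurin, H_m = ln m + γ + O(1/m). So
  H_{4n} − ln(15n) = ln(4n) + γ − ln(15n) + O(1/n)
                       = ln(4/15) + γ + O(1/n).
Hence the limit is ln(4/15) + γ.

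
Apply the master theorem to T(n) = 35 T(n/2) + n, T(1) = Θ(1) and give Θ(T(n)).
T(n) = Θ(n^(log_2 35))

Master theorem: compare f(n) = n to n^(log_2 35) where log_2 35 ≈ 5.129. Since 1 < log_2 35, we have f(n) = O(n^(log_2 35 − ε)) for some ε > 0 — Case 1. Hence T(n) = Θ(n^(log_2 35)).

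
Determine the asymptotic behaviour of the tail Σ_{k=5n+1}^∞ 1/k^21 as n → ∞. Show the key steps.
Σ_{k>5n} 1/k^21 ~ 1/(20 · (5n)^20)

Compare to the integral: ∫_{5n}^∞ x^(−21) dx = [−x^(−20)/20]_{5n}^∞ = 1/((21−1)·(5n)^20). Euler-Maclaurin then gives
  Σ_{k>5n} 1/k^21 = ∫_{5n}^∞ dx/x^21 − 1/(2·(5n)^21) + O(1/(5n)^22).
(Equivalently this is ζ(21) − Σ_{k≤5n} 1/k^21.)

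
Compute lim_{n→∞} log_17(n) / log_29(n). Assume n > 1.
lim = ln(29) / ln(17) = log_17(29)

Change of base: log_17(n) = ln n / ln 17 and log_29(n) = ln n / ln 29. The ratio is (ln n / ln 17) · (ln 29 / ln n) = ln 29 / ln 17, a constant independent of n. So the limit is ln 29 / ln 17 = log_17(29).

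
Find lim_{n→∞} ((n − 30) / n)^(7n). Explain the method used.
lim = e^(−210)

Rewrite as (1 − 30/n)^(7n). By the standard limit (1 + x/n)^n → e^x, we have (1 − 30/n)^n → e^(−30), and raising to the 7th power gives e^(−210).
More precisely, ln[(1 − 30/n)^(7n)] = 7n · ln(1 − 30/n) = 7n · (-30/n + O(1/n^2)) = -210 + O(1/n) → -210.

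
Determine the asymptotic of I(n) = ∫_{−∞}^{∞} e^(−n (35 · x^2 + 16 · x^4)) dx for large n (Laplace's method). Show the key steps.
I(n) ~ sqrt(π/(35n))

φ(x) = 35 · x^2 + 16 · x^4 has its unique global minimum at x* = 0 (since φ'(x) = 70x + 64x^3 = 0 only at x = 0 for real x with both coefficients positive, and φ → ∞ as |x| → ∞). At x* = 0, φ(0) = 0 and φ''(0) = 70. Laplace's method then gives
  I(n) ~ sqrt(2π / (n · φ''(0))) · e^(−n φ(0)) = sqrt(2π / (70n)) = sqrt(π/(35n)).
The 16 · x^4 term contributes only at subleading order (an O(1/n) relative correction).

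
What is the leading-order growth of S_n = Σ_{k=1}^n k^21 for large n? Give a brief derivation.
S_n ~ n^22 / 22

By integral comparison (Euler-Maclaurin), Σ_{k=1}^n k^21 = ∫_0^n x^21 dx + O(n^21) = n^22/22 + O(n^21). (Equivalently, Faulhaber's formula gives the same leading term.)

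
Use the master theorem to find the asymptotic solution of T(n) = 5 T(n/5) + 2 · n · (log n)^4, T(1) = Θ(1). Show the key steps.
T(n) = Θ(n · (log n)^5)

Here log_5 5 = 1 and f(n) = 2 · n · (log n)^4 = Θ(n^(log_5 5) · (log n)^4). This is the extended Case 2 of the master theorem (f matches the critical exponent up to log factors), giving T(n) = Θ(n^(log_5 5) · (log n)^(4+1)) = Θ(n · (log n)^5).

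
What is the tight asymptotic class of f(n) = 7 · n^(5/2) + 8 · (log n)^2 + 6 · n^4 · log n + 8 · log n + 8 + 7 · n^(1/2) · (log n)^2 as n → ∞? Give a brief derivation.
f(n) ∈ Θ(n^4 · log n)

Compare the terms by growth order. For large n, n^a · (log n)^b dominates n^a' · (log n)^b' iff a > a', or (a = a' and b > b'). Ranking the 6 terms shows the dominant one is 6 · n^4 · log n. Hence f(n) ∈ Θ(n^4 · log n).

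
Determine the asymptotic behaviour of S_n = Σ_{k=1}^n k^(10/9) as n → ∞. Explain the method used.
S_n ~ (9/19) · n^(19/9)

Integral comparison: Σ_{k=1}^n k^(10/9) = ∫_0^n x^(10/9) dx + O(n^(10/9)). The integral is n^(1 + 10/9) / (1 + 10/9) = n^((10+9)/9) / ((10+9)/9) = (9/19) · n^(19/9).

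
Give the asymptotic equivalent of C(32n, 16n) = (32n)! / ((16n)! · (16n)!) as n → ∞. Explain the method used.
C(32n, 16n) ~ (4)^(16n) · sqrt(1/(π·16n))

Write N = 16n. Apply Stirling to each factorial:
  (2N)! ~ sqrt(2π·2N) · (2N/e)^(2N),
  N! ~ sqrt(2π N) · (N/e)^N,
  (1N)! ~ sqrt(2π·1N) · (1N/e)^(1N).
The exponential factors combine to (2N)^(2N) / (N^N · (1N)^(1N)) = 2^(2N)/1^(1N) = (2^2/1^1)^N = (4)^N.
The square-root prefactors combine to sqrt(2π·2N) / (sqrt(2π N)·sqrt(2π·1N)) = sqrt(2 / (2π·1·N)) = sqrt(1/(π·16n)).
Substituting N = 16n: C(32n, 16n) ~ (4)^(16n) · sqrt(1/(π·16n)).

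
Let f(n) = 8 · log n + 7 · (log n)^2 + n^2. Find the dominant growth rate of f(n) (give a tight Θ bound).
f(n) ∈ Θ(n^2)

Compare the terms by growth order. For large n, n^a · (log n)^b dominates n^a' · (log n)^b' iff a > a', or (a = a' and b > b'). Ranking the 3 terms shows the dominant one is n^2. Hence f(n) ∈ Θ(n^2).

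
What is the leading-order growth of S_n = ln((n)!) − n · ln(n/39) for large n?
S_n ~ n · (ln 39 − 1) + O(ln n)

Stirling: ln((n)!) = n ln(n) − n + O(ln n).
  S_n = n ln(n) − n − n ln(n/39) + O(ln n)
      = n ln(n) − n ln n + n ln 39 − n + O(ln n)
      = n ln 39 − n + O(ln n)
      = n (ln 39 − 1) + O(ln n).
Numerically ln(39) − 1 ≈ 2.6636.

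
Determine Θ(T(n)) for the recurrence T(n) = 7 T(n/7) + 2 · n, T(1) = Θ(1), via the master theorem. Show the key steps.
T(n) = Θ(n log n)

log_7 7 = 1, and f(n) = 2 · n = Θ(n^(log_7 7)). This is Case 2 of the master theorem: T(n) = Θ(f(n) · log n) = Θ(n log n).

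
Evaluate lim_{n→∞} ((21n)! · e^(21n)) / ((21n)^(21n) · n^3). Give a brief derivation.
lim = 0

Stirling: (21n)! ~ sqrt(2π·21n) · (21n/e)^(21n). Hence
  (21n)! · e^(21n) / (21n)^(21n) ~ sqrt(2π·21n).
Dividing by n^3: sqrt(2π·21n) / n^3 = sqrt(2π·21) · n^((1−6)/2), so the expression behaves like sqrt(2π·21) · n^((1−6)/2) → 0.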